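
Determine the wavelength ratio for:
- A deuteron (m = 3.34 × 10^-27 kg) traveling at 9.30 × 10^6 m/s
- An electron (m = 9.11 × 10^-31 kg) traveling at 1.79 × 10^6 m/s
λ₁/λ₂ = 5.25 × 10^-5

Using λ = h/(mv):

λ₁ = h/(m₁v₁) = 2.13 × 10^-14 m
λ₂ = h/(m₂v₂) = 4.06 × 10^-10 m

Ratio λ₁/λ₂ = (m₂v₂)/(m₁v₁)
         = (9.11 × 10^-31 kg × 1.79 × 10^6 m/s) / (3.34 × 10^-27 kg × 9.30 × 10^6 m/s)
         = 5.25 × 10^-5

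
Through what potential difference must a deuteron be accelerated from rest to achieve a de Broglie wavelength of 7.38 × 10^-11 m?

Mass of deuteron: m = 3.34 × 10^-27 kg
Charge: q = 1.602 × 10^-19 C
7.53 × 10^-2 V

From λ = h/√(2mqV), we solve for V:

λ² = h²/(2mqV)
V = h²/(2mqλ²)
V = (6.626 × 10^-34 J·s)² / (2 × 3.34 × 10^-27 kg × 1.602 × 10^-19 C × (7.38 × 10^-11 m)²)
V = 7.53 × 10^-2 V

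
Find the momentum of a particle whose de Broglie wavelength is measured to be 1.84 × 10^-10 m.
3.60 × 10^-24 kg·m/s

From the de Broglie relation λ = h/p, we solve for p:

p = h/λ
p = (6.626 × 10^-34 J·s) / (1.84 × 10^-10 m)
p = 3.60 × 10^-24 kg·m/s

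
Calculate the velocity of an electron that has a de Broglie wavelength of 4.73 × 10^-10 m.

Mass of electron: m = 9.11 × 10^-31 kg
1.54 × 10^6 m/s

From the de Broglie relation λ = h/(mv), we solve for v:

v = h/(mλ)
v = (6.626 × 10^-34 J·s) / (9.11 × 10^-31 kg × 4.73 × 10^-10 m)
v = 1.54 × 10^6 m/s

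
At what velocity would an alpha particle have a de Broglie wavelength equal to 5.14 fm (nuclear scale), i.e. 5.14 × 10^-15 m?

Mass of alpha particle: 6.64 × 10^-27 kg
1.94 × 10^7 m/s

From λ = h/(mv), solve for v:

v = h/(mλ)
v = (6.626 × 10^-34 J·s) / (6.64 × 10^-27 kg × 5.14 × 10^-15 m)
v = 1.94 × 10^7 m/s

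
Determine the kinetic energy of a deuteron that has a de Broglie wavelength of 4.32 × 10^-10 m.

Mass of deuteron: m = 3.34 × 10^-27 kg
3.52 × 10^-22 J (or 2.20 × 10^-3 eV)

From λ = h/√(2mKE), we solve for KE:

λ² = h²/(2mKE)
KE = h²/(2mλ²)
KE = (6.626 × 10^-34 J·s)² / (2 × 3.34 × 10^-27 kg × (4.32 × 10^-10 m)²)
KE = 3.52 × 10^-22 J
KE = 2.20 × 10^-3 eV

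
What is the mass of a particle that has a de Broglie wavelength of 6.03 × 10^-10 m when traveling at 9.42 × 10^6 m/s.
1.17 × 10^-31 kg

From the de Broglie relation λ = h/(mv), we solve for m:

m = h/(λv)
m = (6.626 × 10^-34 J·s) / (6.03 × 10^-10 m × 9.42 × 10^6 m/s)
m = 1.17 × 10^-31 kg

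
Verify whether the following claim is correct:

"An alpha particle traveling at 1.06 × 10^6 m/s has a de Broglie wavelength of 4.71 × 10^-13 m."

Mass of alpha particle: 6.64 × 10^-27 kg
False

The claim is incorrect.

Using λ = h/(mv):
λ = (6.626 × 10^-34 J·s) / (6.64 × 10^-27 kg × 1.06 × 10^6 m/s)
λ = 9.41 × 10^-14 m

The actual wavelength differs from the claimed 4.71 × 10^-13 m.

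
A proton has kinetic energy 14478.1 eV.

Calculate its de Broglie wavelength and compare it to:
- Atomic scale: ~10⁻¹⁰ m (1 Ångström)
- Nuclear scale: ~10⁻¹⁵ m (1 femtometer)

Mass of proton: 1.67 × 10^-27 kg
λ = 2.38 × 10^-13 m, which is between nuclear and atomic scales.

Using λ = h/√(2mKE):

KE = 14478.1 eV = 2.320 × 10^-15 J

λ = h/√(2mKE)
λ = (6.626 × 10^-34 J·s) / √(2 × 1.67 × 10^-27 kg × 2.320 × 10^-15 J)
λ = 2.38 × 10^-13 m

Comparison:
- Atomic scale (10⁻¹⁰ m): λ is 0.0024× this size
- Nuclear scale (10⁻¹⁵ m): λ is 2.4e+02× this size

The wavelength is between nuclear and atomic scales.

This wavelength is appropriate for probing atomic structure but too large for nuclear physics experiments.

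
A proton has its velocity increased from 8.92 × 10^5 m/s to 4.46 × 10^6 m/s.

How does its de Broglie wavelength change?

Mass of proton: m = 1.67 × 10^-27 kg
The wavelength decreases by a factor of 5.

Using λ = h/(mv):

Initial wavelength: λ₁ = h/(mv₁) = 4.45 × 10^-13 m
Final wavelength: λ₂ = h/(mv₂) = 8.90 × 10^-14 m

Since λ ∝ 1/v, when velocity increases by a factor of 5, the wavelength decreases by a factor of 5.

λ₂/λ₁ = v₁/v₂ = 1/5

The wavelength decreases by a factor of 5.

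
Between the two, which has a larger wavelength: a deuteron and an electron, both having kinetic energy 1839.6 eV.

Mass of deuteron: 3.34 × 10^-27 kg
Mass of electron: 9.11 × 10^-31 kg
The electron has the longer wavelength.

Using λ = h/√(2mKE):

For deuteron: λ₁ = h/√(2m₁KE) = 4.72 × 10^-13 m
For electron: λ₂ = h/√(2m₂KE) = 2.86 × 10^-11 m

Since λ ∝ 1/√m at constant kinetic energy, the lighter particle has the longer wavelength.

The electron has the longer de Broglie wavelength.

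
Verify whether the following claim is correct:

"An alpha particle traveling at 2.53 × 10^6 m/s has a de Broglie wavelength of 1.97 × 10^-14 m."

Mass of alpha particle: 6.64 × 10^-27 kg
False

The claim is incorrect.

Using λ = h/(mv):
λ = (6.626 × 10^-34 J·s) / (6.64 × 10^-27 kg × 2.53 × 10^6 m/s)
λ = 3.94 × 10^-14 m

The actual wavelength differs from the claimed 1.97 × 10^-14 m.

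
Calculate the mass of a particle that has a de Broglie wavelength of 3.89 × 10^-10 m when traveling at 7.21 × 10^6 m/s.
2.36 × 10^-31 kg

From the de Broglie relation λ = h/(mv), we solve for m:

m = h/(λv)
m = (6.626 × 10^-34 J·s) / (3.89 × 10^-10 m × 7.21 × 10^6 m/s)
m = 2.36 × 10^-31 kg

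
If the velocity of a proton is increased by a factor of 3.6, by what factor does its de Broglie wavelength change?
The wavelength decreases by a factor of 3.6.

From λ = h/(mv), the wavelength is inversely proportional to velocity:

λ ∝ 1/v

If v → 3.6v, then λ → λ/3.6

When velocity is increased by a factor of 3.6, the wavelength decreases by a factor of 3.6.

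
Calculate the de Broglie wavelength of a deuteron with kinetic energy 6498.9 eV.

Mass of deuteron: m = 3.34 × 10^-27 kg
2.51 × 10^-13 m

Using λ = h/√(2mKE):

First convert KE to Joules: KE = 6498.9 eV = 1.041 × 10^-15 J

λ = h/√(2mKE)
λ = (6.626 × 10^-34 J·s) / √(2 × 3.34 × 10^-27 kg × 1.041 × 10^-15 J)
λ = 2.51 × 10^-13 m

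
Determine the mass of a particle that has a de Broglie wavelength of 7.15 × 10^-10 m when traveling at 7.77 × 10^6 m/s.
1.19 × 10^-31 kg

From the de Broglie relation λ = h/(mv), we solve for m:

m = h/(λv)
m = (6.626 × 10^-34 J·s) / (7.15 × 10^-10 m × 7.77 × 10^6 m/s)
m = 1.19 × 10^-31 kg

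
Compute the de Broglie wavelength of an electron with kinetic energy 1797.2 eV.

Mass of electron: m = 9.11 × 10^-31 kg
2.89 × 10^-11 m

Using λ = h/√(2mKE):

First convert KE to Joules: KE = 1797.2 eV = 2.879 × 10^-16 J

λ = h/√(2mKE)
λ = (6.626 × 10^-34 J·s) / √(2 × 9.11 × 10^-31 kg × 2.879 × 10^-16 J)
λ = 2.89 × 10^-11 m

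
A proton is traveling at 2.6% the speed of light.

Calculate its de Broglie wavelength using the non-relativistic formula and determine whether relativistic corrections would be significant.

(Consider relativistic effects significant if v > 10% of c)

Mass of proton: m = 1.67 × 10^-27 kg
No, relativistic corrections are not needed.

Using the non-relativistic de Broglie formula λ = h/(mv):

v = 2.6% × c = 7.795 × 10^6 m/s

λ = h/(mv)
λ = (6.626 × 10^-34 J·s) / (1.67 × 10^-27 kg × 7.795 × 10^6 m/s)
λ = 5.09 × 10^-14 m

Since v = 2.6% of c < 10% of c, relativistic corrections are NOT significant and this non-relativistic result is a good approximation.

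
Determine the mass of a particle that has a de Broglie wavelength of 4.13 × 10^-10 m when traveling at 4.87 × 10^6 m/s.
3.29 × 10^-31 kg

From the de Broglie relation λ = h/(mv), we solve for m:

m = h/(λv)
m = (6.626 × 10^-34 J·s) / (4.13 × 10^-10 m × 4.87 × 10^6 m/s)
m = 3.29 × 10^-31 kg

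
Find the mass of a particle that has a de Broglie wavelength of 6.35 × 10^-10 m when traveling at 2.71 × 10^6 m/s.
3.85 × 10^-31 kg

From the de Broglie relation λ = h/(mv), we solve for m:

m = h/(λv)
m = (6.626 × 10^-34 J·s) / (6.35 × 10^-10 m × 2.71 × 10^6 m/s)
m = 3.85 × 10^-31 kg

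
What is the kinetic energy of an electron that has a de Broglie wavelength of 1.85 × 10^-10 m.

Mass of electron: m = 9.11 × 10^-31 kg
7.04 × 10^-18 J (or 43.9 eV)

From λ = h/√(2mKE), we solve for KE:

λ² = h²/(2mKE)
KE = h²/(2mλ²)
KE = (6.626 × 10^-34 J·s)² / (2 × 9.11 × 10^-31 kg × (1.85 × 10^-10 m)²)
KE = 7.04 × 10^-18 J
KE = 43.9 eV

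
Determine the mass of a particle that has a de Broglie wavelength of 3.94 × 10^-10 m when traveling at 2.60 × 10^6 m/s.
6.47 × 10^-31 kg

From the de Broglie relation λ = h/(mv), we solve for m:

m = h/(λv)
m = (6.626 × 10^-34 J·s) / (3.94 × 10^-10 m × 2.60 × 10^6 m/s)
m = 6.47 × 10^-31 kg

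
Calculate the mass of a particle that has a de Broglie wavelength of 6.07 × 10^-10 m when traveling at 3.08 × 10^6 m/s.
3.54 × 10^-31 kg

From the de Broglie relation λ = h/(mv), we solve for m:

m = h/(λv)
m = (6.626 × 10^-34 J·s) / (6.07 × 10^-10 m × 3.08 × 10^6 m/s)
m = 3.54 × 10^-31 kg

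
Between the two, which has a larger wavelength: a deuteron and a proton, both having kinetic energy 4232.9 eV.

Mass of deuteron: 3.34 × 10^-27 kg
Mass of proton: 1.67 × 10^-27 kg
The proton has the longer wavelength.

Using λ = h/√(2mKE):

For deuteron: λ₁ = h/√(2m₁KE) = 3.11 × 10^-13 m
For proton: λ₂ = h/√(2m₂KE) = 4.40 × 10^-13 m

Since λ ∝ 1/√m at constant kinetic energy, the lighter particle has the longer wavelength.

The proton has the longer de Broglie wavelength.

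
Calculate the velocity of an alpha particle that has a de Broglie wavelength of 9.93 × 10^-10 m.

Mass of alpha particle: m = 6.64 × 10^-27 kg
1.00 × 10^2 m/s

From the de Broglie relation λ = h/(mv), we solve for v:

v = h/(mλ)
v = (6.626 × 10^-34 J·s) / (6.64 × 10^-27 kg × 9.93 × 10^-10 m)
v = 1.00 × 10^2 m/s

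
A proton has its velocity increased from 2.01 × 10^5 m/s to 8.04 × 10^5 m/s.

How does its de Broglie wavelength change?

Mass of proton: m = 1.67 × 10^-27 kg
The wavelength decreases by a factor of 4.

Using λ = h/(mv):

Initial wavelength: λ₁ = h/(mv₁) = 1.97 × 10^-12 m
Final wavelength: λ₂ = h/(mv₂) = 4.93 × 10^-13 m

Since λ ∝ 1/v, when velocity increases by a factor of 4, the wavelength decreases by a factor of 4.

λ₂/λ₁ = v₁/v₂ = 1/4

The wavelength decreases by a factor of 4.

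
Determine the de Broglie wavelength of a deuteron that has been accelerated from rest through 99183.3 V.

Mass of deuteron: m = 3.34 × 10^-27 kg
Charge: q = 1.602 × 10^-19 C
6.43 × 10^-14 m

When a particle is accelerated through voltage V, it gains kinetic energy KE = qV.

The de Broglie wavelength is then λ = h/√(2mqV):

λ = h/√(2mqV)
λ = (6.626 × 10^-34 J·s) / √(2 × 3.34 × 10^-27 kg × 1.602 × 10^-19 C × 99183.3 V)
λ = 6.43 × 10^-14 m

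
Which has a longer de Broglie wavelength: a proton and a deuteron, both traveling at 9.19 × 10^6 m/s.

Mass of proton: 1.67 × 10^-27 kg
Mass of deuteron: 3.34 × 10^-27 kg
The proton has the longer wavelength.

Using λ = h/(mv), since both particles have the same velocity, the wavelength depends only on mass.

For proton: λ₁ = h/(m₁v) = 4.32 × 10^-14 m
For deuteron: λ₂ = h/(m₂v) = 2.16 × 10^-14 m

Since λ ∝ 1/m at constant velocity, the lighter particle has the longer wavelength.

The proton has the longer de Broglie wavelength.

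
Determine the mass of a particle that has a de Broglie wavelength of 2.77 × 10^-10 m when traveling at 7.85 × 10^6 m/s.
3.05 × 10^-31 kg

From the de Broglie relation λ = h/(mv), we solve for m:

m = h/(λv)
m = (6.626 × 10^-34 J·s) / (2.77 × 10^-10 m × 7.85 × 10^6 m/s)
m = 3.05 × 10^-31 kg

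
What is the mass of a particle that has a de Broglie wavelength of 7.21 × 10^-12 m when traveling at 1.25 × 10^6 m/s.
7.35 × 10^-29 kg

From the de Broglie relation λ = h/(mv), we solve for m:

m = h/(λv)
m = (6.626 × 10^-34 J·s) / (7.21 × 10^-12 m × 1.25 × 10^6 m/s)
m = 7.35 × 10^-29 kg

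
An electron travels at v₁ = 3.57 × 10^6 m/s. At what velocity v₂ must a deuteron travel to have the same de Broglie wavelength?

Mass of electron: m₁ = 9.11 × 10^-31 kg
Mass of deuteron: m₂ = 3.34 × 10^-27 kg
v₂ = 9.74 × 10^2 m/s

For equal de Broglie wavelengths: λ₁ = λ₂

h/(m₁v₁) = h/(m₂v₂)
m₁v₁ = m₂v₂
v₂ = v₁ · (m₁/m₂)

v₂ = 3.57 × 10^6 m/s × (9.11 × 10^-31 kg / 3.34 × 10^-27 kg)
v₂ = 9.74 × 10^2 m/s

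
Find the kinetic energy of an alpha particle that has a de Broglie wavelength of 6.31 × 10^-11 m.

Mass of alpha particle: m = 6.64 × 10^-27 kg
8.30 × 10^-21 J (or 0.0518 eV)

From λ = h/√(2mKE), we solve for KE:

λ² = h²/(2mKE)
KE = h²/(2mλ²)
KE = (6.626 × 10^-34 J·s)² / (2 × 6.64 × 10^-27 kg × (6.31 × 10^-11 m)²)
KE = 8.30 × 10^-21 J
KE = 0.0518 eV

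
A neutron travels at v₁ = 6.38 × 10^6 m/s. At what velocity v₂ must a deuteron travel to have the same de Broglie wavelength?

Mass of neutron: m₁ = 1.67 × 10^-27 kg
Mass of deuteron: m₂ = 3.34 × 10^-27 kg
v₂ = 3.19 × 10^6 m/s

For equal de Broglie wavelengths: λ₁ = λ₂

h/(m₁v₁) = h/(m₂v₂)
m₁v₁ = m₂v₂
v₂ = v₁ · (m₁/m₂)

v₂ = 6.38 × 10^6 m/s × (1.67 × 10^-27 kg / 3.34 × 10^-27 kg)
v₂ = 3.19 × 10^6 m/s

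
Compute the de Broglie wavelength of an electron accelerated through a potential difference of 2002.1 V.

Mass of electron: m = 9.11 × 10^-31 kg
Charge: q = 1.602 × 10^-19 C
2.74 × 10^-11 m

When a particle is accelerated through voltage V, it gains kinetic energy KE = qV.

The de Broglie wavelength is then λ = h/√(2mqV):

λ = h/√(2mqV)
λ = (6.626 × 10^-34 J·s) / √(2 × 9.11 × 10^-31 kg × 1.602 × 10^-19 C × 2002.1 V)
λ = 2.74 × 10^-11 m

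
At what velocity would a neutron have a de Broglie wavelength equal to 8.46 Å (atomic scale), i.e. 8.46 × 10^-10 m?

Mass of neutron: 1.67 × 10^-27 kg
4.69 × 10^2 m/s

From λ = h/(mv), solve for v:

v = h/(mλ)
v = (6.626 × 10^-34 J·s) / (1.67 × 10^-27 kg × 8.46 × 10^-10 m)
v = 4.69 × 10^2 m/s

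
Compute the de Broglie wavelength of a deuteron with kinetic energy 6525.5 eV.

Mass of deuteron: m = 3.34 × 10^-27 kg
2.51 × 10^-13 m

Using λ = h/√(2mKE):

First convert KE to Joules: KE = 6525.5 eV = 1.046 × 10^-15 J

λ = h/√(2mKE)
λ = (6.626 × 10^-34 J·s) / √(2 × 3.34 × 10^-27 kg × 1.046 × 10^-15 J)
λ = 2.51 × 10^-13 m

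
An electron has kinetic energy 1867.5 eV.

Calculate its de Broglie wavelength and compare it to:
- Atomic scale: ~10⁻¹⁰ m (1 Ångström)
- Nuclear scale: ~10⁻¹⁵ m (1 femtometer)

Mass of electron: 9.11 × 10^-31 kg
λ = 2.84 × 10^-11 m, which is between nuclear and atomic scales.

Using λ = h/√(2mKE):

KE = 1867.5 eV = 2.992 × 10^-16 J

λ = h/√(2mKE)
λ = (6.626 × 10^-34 J·s) / √(2 × 9.11 × 10^-31 kg × 2.992 × 10^-16 J)
λ = 2.84 × 10^-11 m

Comparison:
- Atomic scale (10⁻¹⁰ m): λ is 0.28× this size
- Nuclear scale (10⁻¹⁵ m): λ is 2.8e+04× this size

The wavelength is between nuclear and atomic scales.

This wavelength is appropriate for probing atomic structure but too large for nuclear physics experiments.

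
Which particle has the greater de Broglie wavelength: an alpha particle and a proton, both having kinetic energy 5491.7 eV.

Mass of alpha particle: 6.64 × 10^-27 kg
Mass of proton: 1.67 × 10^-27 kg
The proton has the longer wavelength.

Using λ = h/√(2mKE):

For alpha particle: λ₁ = h/√(2m₁KE) = 1.94 × 10^-13 m
For proton: λ₂ = h/√(2m₂KE) = 3.87 × 10^-13 m

Since λ ∝ 1/√m at constant kinetic energy, the lighter particle has the longer wavelength.

The proton has the longer de Broglie wavelength.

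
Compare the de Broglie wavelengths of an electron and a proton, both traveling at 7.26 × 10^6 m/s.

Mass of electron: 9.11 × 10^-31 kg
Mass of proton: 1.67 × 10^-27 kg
The electron has the longer wavelength.

Using λ = h/(mv), since both particles have the same velocity, the wavelength depends only on mass.

For electron: λ₁ = h/(m₁v) = 1.00 × 10^-10 m
For proton: λ₂ = h/(m₂v) = 5.47 × 10^-14 m

Since λ ∝ 1/m at constant velocity, the lighter particle has the longer wavelength.

The electron has the longer de Broglie wavelength.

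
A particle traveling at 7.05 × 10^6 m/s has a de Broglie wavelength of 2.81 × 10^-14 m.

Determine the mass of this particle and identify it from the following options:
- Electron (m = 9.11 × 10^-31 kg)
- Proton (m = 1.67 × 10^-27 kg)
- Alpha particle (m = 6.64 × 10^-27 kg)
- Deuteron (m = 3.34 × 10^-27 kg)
The particle is a deuteron.

From λ = h/(mv), solve for mass:

m = h/(λv)
m = (6.626 × 10^-34 J·s) / (2.81 × 10^-14 m × 7.05 × 10^6 m/s)
m = 3.34 × 10^-27 kg

Comparing with the listed masses, this is closest to a deuteron.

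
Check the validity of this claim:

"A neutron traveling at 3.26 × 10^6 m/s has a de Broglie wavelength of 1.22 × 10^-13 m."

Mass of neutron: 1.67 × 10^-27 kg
True

The claim is correct.

Using λ = h/(mv):
λ = (6.626 × 10^-34 J·s) / (1.67 × 10^-27 kg × 3.26 × 10^6 m/s)
λ = 1.22 × 10^-13 m

This matches the claimed value.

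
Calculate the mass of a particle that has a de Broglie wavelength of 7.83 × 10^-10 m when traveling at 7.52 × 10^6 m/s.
1.13 × 10^-31 kg

From the de Broglie relation λ = h/(mv), we solve for m:

m = h/(λv)
m = (6.626 × 10^-34 J·s) / (7.83 × 10^-10 m × 7.52 × 10^6 m/s)
m = 1.13 × 10^-31 kg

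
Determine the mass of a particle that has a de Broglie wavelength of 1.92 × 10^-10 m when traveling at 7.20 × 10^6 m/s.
4.79 × 10^-31 kg

From the de Broglie relation λ = h/(mv), we solve for m:

m = h/(λv)
m = (6.626 × 10^-34 J·s) / (1.92 × 10^-10 m × 7.20 × 10^6 m/s)
m = 4.79 × 10^-31 kg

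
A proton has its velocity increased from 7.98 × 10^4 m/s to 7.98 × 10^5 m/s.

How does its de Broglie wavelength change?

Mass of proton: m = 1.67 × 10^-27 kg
The wavelength decreases by a factor of 10.

Using λ = h/(mv):

Initial wavelength: λ₁ = h/(mv₁) = 4.97 × 10^-12 m
Final wavelength: λ₂ = h/(mv₂) = 4.97 × 10^-13 m

Since λ ∝ 1/v, when velocity increases by a factor of 10, the wavelength decreases by a factor of 10.

λ₂/λ₁ = v₁/v₂ = 1/10

The wavelength decreases by a factor of 10.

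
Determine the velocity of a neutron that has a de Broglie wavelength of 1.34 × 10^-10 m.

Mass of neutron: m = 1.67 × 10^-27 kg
2.96 × 10^3 m/s

From the de Broglie relation λ = h/(mv), we solve for v:

v = h/(mλ)
v = (6.626 × 10^-34 J·s) / (1.67 × 10^-27 kg × 1.34 × 10^-10 m)
v = 2.96 × 10^3 m/s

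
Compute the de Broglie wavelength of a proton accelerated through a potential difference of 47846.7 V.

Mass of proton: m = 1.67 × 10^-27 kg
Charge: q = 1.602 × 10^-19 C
1.31 × 10^-13 m

When a particle is accelerated through voltage V, it gains kinetic energy KE = qV.

The de Broglie wavelength is then λ = h/√(2mqV):

λ = h/√(2mqV)
λ = (6.626 × 10^-34 J·s) / √(2 × 1.67 × 10^-27 kg × 1.602 × 10^-19 C × 47846.7 V)
λ = 1.31 × 10^-13 m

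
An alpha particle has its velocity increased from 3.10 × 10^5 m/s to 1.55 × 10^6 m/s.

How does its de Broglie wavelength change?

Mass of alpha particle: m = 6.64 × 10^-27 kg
The wavelength decreases by a factor of 5.

Using λ = h/(mv):

Initial wavelength: λ₁ = h/(mv₁) = 3.22 × 10^-13 m
Final wavelength: λ₂ = h/(mv₂) = 6.44 × 10^-14 m

Since λ ∝ 1/v, when velocity increases by a factor of 5, the wavelength decreases by a factor of 5.

λ₂/λ₁ = v₁/v₂ = 1/5

The wavelength decreases by a factor of 5.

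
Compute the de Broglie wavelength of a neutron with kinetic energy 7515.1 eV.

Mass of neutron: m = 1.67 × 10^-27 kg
3.30 × 10^-13 m

Using λ = h/√(2mKE):

First convert KE to Joules: KE = 7515.1 eV = 1.204 × 10^-15 J

λ = h/√(2mKE)
λ = (6.626 × 10^-34 J·s) / √(2 × 1.67 × 10^-27 kg × 1.204 × 10^-15 J)
λ = 3.30 × 10^-13 m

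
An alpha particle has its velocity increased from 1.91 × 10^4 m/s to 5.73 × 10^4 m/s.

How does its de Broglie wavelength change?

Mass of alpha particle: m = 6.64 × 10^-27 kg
The wavelength decreases by a factor of 3.

Using λ = h/(mv):

Initial wavelength: λ₁ = h/(mv₁) = 5.22 × 10^-12 m
Final wavelength: λ₂ = h/(mv₂) = 1.74 × 10^-12 m

Since λ ∝ 1/v, when velocity increases by a factor of 3, the wavelength decreases by a factor of 3.

λ₂/λ₁ = v₁/v₂ = 1/3

The wavelength decreases by a factor of 3.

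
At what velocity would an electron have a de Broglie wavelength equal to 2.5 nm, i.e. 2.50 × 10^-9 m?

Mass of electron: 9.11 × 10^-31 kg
2.91 × 10^5 m/s

From λ = h/(mv), solve for v:

v = h/(mλ)
v = (6.626 × 10^-34 J·s) / (9.11 × 10^-31 kg × 2.50 × 10^-9 m)
v = 2.91 × 10^5 m/s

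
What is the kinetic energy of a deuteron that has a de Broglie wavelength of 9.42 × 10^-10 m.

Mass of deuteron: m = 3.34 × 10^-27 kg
7.41 × 10^-23 J (or 4.62 × 10^-4 eV)

From λ = h/√(2mKE), we solve for KE:

λ² = h²/(2mKE)
KE = h²/(2mλ²)
KE = (6.626 × 10^-34 J·s)² / (2 × 3.34 × 10^-27 kg × (9.42 × 10^-10 m)²)
KE = 7.41 × 10^-23 J
KE = 4.62 × 10^-4 eV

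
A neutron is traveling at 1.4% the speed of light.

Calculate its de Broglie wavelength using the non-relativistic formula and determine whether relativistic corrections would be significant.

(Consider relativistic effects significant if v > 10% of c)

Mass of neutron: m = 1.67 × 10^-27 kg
No, relativistic corrections are not needed.

Using the non-relativistic de Broglie formula λ = h/(mv):

v = 1.4% × c = 4.197 × 10^6 m/s

λ = h/(mv)
λ = (6.626 × 10^-34 J·s) / (1.67 × 10^-27 kg × 4.197 × 10^6 m/s)
λ = 9.45 × 10^-14 m

Since v = 1.4% of c < 10% of c, relativistic corrections are NOT significant and this non-relativistic result is a good approximation.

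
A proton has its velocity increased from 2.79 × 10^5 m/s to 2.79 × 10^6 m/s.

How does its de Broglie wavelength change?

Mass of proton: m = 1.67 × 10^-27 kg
The wavelength decreases by a factor of 10.

Using λ = h/(mv):

Initial wavelength: λ₁ = h/(mv₁) = 1.42 × 10^-12 m
Final wavelength: λ₂ = h/(mv₂) = 1.42 × 10^-13 m

Since λ ∝ 1/v, when velocity increases by a factor of 10, the wavelength decreases by a factor of 10.

λ₂/λ₁ = v₁/v₂ = 1/10

The wavelength decreases by a factor of 10.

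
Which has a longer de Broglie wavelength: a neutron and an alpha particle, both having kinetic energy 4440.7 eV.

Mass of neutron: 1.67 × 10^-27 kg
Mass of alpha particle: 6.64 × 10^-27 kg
The neutron has the longer wavelength.

Using λ = h/√(2mKE):

For neutron: λ₁ = h/√(2m₁KE) = 4.30 × 10^-13 m
For alpha particle: λ₂ = h/√(2m₂KE) = 2.16 × 10^-13 m

Since λ ∝ 1/√m at constant kinetic energy, the lighter particle has the longer wavelength.

The neutron has the longer de Broglie wavelength.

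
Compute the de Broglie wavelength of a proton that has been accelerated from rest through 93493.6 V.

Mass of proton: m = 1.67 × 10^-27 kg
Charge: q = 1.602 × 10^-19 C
9.37 × 10^-14 m

When a particle is accelerated through voltage V, it gains kinetic energy KE = qV.

The de Broglie wavelength is then λ = h/√(2mqV):

λ = h/√(2mqV)
λ = (6.626 × 10^-34 J·s) / √(2 × 1.67 × 10^-27 kg × 1.602 × 10^-19 C × 93493.6 V)
λ = 9.37 × 10^-14 m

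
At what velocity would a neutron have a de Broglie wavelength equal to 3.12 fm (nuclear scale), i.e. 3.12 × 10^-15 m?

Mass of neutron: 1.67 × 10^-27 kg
1.27 × 10^8 m/s

From λ = h/(mv), solve for v:

v = h/(mλ)
v = (6.626 × 10^-34 J·s) / (1.67 × 10^-27 kg × 3.12 × 10^-15 m)
v = 1.27 × 10^8 m/s

Note: This velocity is 42.4% of the speed of light, so relativistic corrections would be needed for a more accurate calculation.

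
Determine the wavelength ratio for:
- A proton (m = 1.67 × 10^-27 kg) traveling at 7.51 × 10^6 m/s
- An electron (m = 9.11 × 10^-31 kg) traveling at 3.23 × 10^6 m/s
λ₁/λ₂ = 2.35 × 10^-4

Using λ = h/(mv):

λ₁ = h/(m₁v₁) = 5.28 × 10^-14 m
λ₂ = h/(m₂v₂) = 2.25 × 10^-10 m

Ratio λ₁/λ₂ = (m₂v₂)/(m₁v₁)
         = (9.11 × 10^-31 kg × 3.23 × 10^6 m/s) / (1.67 × 10^-27 kg × 7.51 × 10^6 m/s)
         = 2.35 × 10^-4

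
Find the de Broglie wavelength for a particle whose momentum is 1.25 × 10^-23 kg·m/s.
5.30 × 10^-11 m

Using the de Broglie relation λ = h/p:

λ = h/p
λ = (6.626 × 10^-34 J·s) / (1.25 × 10^-23 kg·m/s)
λ = 5.30 × 10^-11 m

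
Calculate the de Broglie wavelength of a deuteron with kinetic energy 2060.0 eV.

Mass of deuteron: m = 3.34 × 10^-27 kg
4.46 × 10^-13 m

Using λ = h/√(2mKE):

First convert KE to Joules: KE = 2060.0 eV = 3.300 × 10^-16 J

λ = h/√(2mKE)
λ = (6.626 × 10^-34 J·s) / √(2 × 3.34 × 10^-27 kg × 3.300 × 10^-16 J)
λ = 4.46 × 10^-13 m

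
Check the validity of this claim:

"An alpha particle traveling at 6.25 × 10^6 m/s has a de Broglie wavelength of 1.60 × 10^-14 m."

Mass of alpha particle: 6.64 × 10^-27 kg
True

The claim is correct.

Using λ = h/(mv):
λ = (6.626 × 10^-34 J·s) / (6.64 × 10^-27 kg × 6.25 × 10^6 m/s)
λ = 1.60 × 10^-14 m

This matches the claimed value.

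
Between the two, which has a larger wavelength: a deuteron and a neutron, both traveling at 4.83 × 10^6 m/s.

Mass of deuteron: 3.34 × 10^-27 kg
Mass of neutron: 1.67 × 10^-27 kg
The neutron has the longer wavelength.

Using λ = h/(mv), since both particles have the same velocity, the wavelength depends only on mass.

For deuteron: λ₁ = h/(m₁v) = 4.11 × 10^-14 m
For neutron: λ₂ = h/(m₂v) = 8.21 × 10^-14 m

Since λ ∝ 1/m at constant velocity, the lighter particle has the longer wavelength.

The neutron has the longer de Broglie wavelength.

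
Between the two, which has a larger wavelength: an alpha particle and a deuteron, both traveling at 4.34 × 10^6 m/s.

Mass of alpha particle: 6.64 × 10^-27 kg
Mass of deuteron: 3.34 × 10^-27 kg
The deuteron has the longer wavelength.

Using λ = h/(mv), since both particles have the same velocity, the wavelength depends only on mass.

For alpha particle: λ₁ = h/(m₁v) = 2.30 × 10^-14 m
For deuteron: λ₂ = h/(m₂v) = 4.57 × 10^-14 m

Since λ ∝ 1/m at constant velocity, the lighter particle has the longer wavelength.

The deuteron has the longer de Broglie wavelength.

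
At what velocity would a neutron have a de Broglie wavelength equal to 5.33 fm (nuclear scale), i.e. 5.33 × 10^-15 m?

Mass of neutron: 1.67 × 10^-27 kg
7.44 × 10^7 m/s

From λ = h/(mv), solve for v:

v = h/(mλ)
v = (6.626 × 10^-34 J·s) / (1.67 × 10^-27 kg × 5.33 × 10^-15 m)
v = 7.44 × 10^7 m/s

Note: This velocity is 24.8% of the speed of light, so relativistic corrections would be needed for a more accurate calculation.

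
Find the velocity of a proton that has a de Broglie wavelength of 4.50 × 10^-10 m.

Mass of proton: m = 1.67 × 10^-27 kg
8.82 × 10^2 m/s

From the de Broglie relation λ = h/(mv), we solve for v:

v = h/(mλ)
v = (6.626 × 10^-34 J·s) / (1.67 × 10^-27 kg × 4.50 × 10^-10 m)
v = 8.82 × 10^2 m/s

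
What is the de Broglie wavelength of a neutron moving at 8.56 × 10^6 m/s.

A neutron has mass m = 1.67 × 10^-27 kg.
4.64 × 10^-14 m

Using the de Broglie relation λ = h/(mv):

λ = h/(mv)
λ = (6.626 × 10^-34 J·s) / (1.67 × 10^-27 kg × 8.56 × 10^6 m/s)
λ = 4.64 × 10^-14 m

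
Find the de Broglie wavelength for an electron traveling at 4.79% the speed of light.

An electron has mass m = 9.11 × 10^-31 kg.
5.06 × 10^-11 m

Using the de Broglie relation λ = h/(mv):

v = 4.79% × c = 1.436 × 10^7 m/s

λ = h/(mv)
λ = (6.626 × 10^-34 J·s) / (9.11 × 10^-31 kg × 1.436 × 10^7 m/s)
λ = 5.06 × 10^-11 m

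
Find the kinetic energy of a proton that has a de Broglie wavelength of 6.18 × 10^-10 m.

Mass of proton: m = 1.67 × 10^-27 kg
3.44 × 10^-22 J (or 2.15 × 10^-3 eV)

From λ = h/√(2mKE), we solve for KE:

λ² = h²/(2mKE)
KE = h²/(2mλ²)
KE = (6.626 × 10^-34 J·s)² / (2 × 1.67 × 10^-27 kg × (6.18 × 10^-10 m)²)
KE = 3.44 × 10^-22 J
KE = 2.15 × 10^-3 eV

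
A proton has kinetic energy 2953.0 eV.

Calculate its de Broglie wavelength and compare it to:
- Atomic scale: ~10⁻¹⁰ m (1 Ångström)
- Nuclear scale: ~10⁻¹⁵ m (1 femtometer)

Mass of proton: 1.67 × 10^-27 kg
λ = 5.27 × 10^-13 m, which is between nuclear and atomic scales.

Using λ = h/√(2mKE):

KE = 2953.0 eV = 4.731 × 10^-16 J

λ = h/√(2mKE)
λ = (6.626 × 10^-34 J·s) / √(2 × 1.67 × 10^-27 kg × 4.731 × 10^-16 J)
λ = 5.27 × 10^-13 m

Comparison:
- Atomic scale (10⁻¹⁰ m): λ is 0.0053× this size
- Nuclear scale (10⁻¹⁵ m): λ is 5.3e+02× this size

The wavelength is between nuclear and atomic scales.

This wavelength is appropriate for probing atomic structure but too large for nuclear physics experiments.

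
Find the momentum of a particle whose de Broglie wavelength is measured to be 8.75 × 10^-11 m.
7.57 × 10^-24 kg·m/s

From the de Broglie relation λ = h/p, we solve for p:

p = h/λ
p = (6.626 × 10^-34 J·s) / (8.75 × 10^-11 m)
p = 7.57 × 10^-24 kg·m/s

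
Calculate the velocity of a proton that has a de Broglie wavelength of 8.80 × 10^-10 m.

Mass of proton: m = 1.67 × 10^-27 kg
4.51 × 10^2 m/s

From the de Broglie relation λ = h/(mv), we solve for v:

v = h/(mλ)
v = (6.626 × 10^-34 J·s) / (1.67 × 10^-27 kg × 8.80 × 10^-10 m)
v = 4.51 × 10^2 m/s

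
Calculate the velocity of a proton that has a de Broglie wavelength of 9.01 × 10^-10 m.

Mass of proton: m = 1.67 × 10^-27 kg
4.40 × 10^2 m/s

From the de Broglie relation λ = h/(mv), we solve for v:

v = h/(mλ)
v = (6.626 × 10^-34 J·s) / (1.67 × 10^-27 kg × 9.01 × 10^-10 m)
v = 4.40 × 10^2 m/s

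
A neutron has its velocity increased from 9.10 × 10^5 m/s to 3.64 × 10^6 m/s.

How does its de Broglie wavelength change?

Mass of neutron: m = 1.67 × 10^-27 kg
The wavelength decreases by a factor of 4.

Using λ = h/(mv):

Initial wavelength: λ₁ = h/(mv₁) = 4.36 × 10^-13 m
Final wavelength: λ₂ = h/(mv₂) = 1.09 × 10^-13 m

Since λ ∝ 1/v, when velocity increases by a factor of 4, the wavelength decreases by a factor of 4.

λ₂/λ₁ = v₁/v₂ = 1/4

The wavelength decreases by a factor of 4.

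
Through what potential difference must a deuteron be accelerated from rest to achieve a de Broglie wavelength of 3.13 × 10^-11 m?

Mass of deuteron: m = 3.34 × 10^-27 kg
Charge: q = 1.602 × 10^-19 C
4.19 × 10^-1 V

From λ = h/√(2mqV), we solve for V:

λ² = h²/(2mqV)
V = h²/(2mqλ²)
V = (6.626 × 10^-34 J·s)² / (2 × 3.34 × 10^-27 kg × 1.602 × 10^-19 C × (3.13 × 10^-11 m)²)
V = 4.19 × 10^-1 V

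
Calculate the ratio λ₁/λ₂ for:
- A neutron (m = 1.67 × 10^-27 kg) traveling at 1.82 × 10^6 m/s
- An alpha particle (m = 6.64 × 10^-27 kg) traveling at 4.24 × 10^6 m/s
λ₁/λ₂ = 9.26

Using λ = h/(mv):

λ₁ = h/(m₁v₁) = 2.18 × 10^-13 m
λ₂ = h/(m₂v₂) = 2.35 × 10^-14 m

Ratio λ₁/λ₂ = (m₂v₂)/(m₁v₁)
         = (6.64 × 10^-27 kg × 4.24 × 10^6 m/s) / (1.67 × 10^-27 kg × 1.82 × 10^6 m/s)
         = 9.26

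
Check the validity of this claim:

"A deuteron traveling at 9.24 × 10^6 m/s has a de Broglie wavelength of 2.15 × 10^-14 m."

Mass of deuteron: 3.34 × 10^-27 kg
True

The claim is correct.

Using λ = h/(mv):
λ = (6.626 × 10^-34 J·s) / (3.34 × 10^-27 kg × 9.24 × 10^6 m/s)
λ = 2.15 × 10^-14 m

This matches the claimed value.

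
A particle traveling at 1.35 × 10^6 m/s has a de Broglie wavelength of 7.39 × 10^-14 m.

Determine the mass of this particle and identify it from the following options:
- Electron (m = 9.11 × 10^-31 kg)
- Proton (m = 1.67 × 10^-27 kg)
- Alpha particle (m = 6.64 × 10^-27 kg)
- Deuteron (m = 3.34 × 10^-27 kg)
The particle is an alpha particle.

From λ = h/(mv), solve for mass:

m = h/(λv)
m = (6.626 × 10^-34 J·s) / (7.39 × 10^-14 m × 1.35 × 10^6 m/s)
m = 6.64 × 10^-27 kg

Comparing with the listed masses, this is closest to an alpha particle.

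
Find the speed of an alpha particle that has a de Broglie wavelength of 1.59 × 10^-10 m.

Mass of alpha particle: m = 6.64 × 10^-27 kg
6.28 × 10^2 m/s

From the de Broglie relation λ = h/(mv), we solve for v:

v = h/(mλ)
v = (6.626 × 10^-34 J·s) / (6.64 × 10^-27 kg × 1.59 × 10^-10 m)
v = 6.28 × 10^2 m/s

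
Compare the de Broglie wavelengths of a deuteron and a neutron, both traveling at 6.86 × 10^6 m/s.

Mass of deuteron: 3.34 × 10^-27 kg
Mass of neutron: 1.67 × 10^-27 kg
The neutron has the longer wavelength.

Using λ = h/(mv), since both particles have the same velocity, the wavelength depends only on mass.

For deuteron: λ₁ = h/(m₁v) = 2.89 × 10^-14 m
For neutron: λ₂ = h/(m₂v) = 5.78 × 10^-14 m

Since λ ∝ 1/m at constant velocity, the lighter particle has the longer wavelength.

The neutron has the longer de Broglie wavelength.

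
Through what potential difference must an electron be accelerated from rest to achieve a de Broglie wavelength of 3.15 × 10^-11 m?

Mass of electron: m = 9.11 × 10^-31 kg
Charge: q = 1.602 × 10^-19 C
1.52 × 10^3 V

From λ = h/√(2mqV), we solve for V:

λ² = h²/(2mqV)
V = h²/(2mqλ²)
V = (6.626 × 10^-34 J·s)² / (2 × 9.11 × 10^-31 kg × 1.602 × 10^-19 C × (3.15 × 10^-11 m)²)
V = 1.52 × 10^3 V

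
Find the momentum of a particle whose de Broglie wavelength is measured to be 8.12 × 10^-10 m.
8.16 × 10^-25 kg·m/s

From the de Broglie relation λ = h/p, we solve for p:

p = h/λ
p = (6.626 × 10^-34 J·s) / (8.12 × 10^-10 m)
p = 8.16 × 10^-25 kg·m/s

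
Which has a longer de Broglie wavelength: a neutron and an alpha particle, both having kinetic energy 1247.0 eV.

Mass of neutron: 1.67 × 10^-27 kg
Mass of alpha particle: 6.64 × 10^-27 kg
The neutron has the longer wavelength.

Using λ = h/√(2mKE):

For neutron: λ₁ = h/√(2m₁KE) = 8.11 × 10^-13 m
For alpha particle: λ₂ = h/√(2m₂KE) = 4.07 × 10^-13 m

Since λ ∝ 1/√m at constant kinetic energy, the lighter particle has the longer wavelength.

The neutron has the longer de Broglie wavelength.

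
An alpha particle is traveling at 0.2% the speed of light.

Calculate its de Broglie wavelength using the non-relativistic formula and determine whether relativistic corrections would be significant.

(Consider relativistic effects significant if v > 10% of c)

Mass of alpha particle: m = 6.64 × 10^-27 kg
No, relativistic corrections are not needed.

Using the non-relativistic de Broglie formula λ = h/(mv):

v = 0.2% × c = 5.996 × 10^5 m/s

λ = h/(mv)
λ = (6.626 × 10^-34 J·s) / (6.64 × 10^-27 kg × 5.996 × 10^5 m/s)
λ = 1.66 × 10^-13 m

Since v = 0.2% of c < 10% of c, relativistic corrections are NOT significant and this non-relativistic result is a good approximation.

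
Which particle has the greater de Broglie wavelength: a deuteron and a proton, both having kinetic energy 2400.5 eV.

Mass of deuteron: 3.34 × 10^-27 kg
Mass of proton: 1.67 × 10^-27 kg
The proton has the longer wavelength.

Using λ = h/√(2mKE):

For deuteron: λ₁ = h/√(2m₁KE) = 4.13 × 10^-13 m
For proton: λ₂ = h/√(2m₂KE) = 5.85 × 10^-13 m

Since λ ∝ 1/√m at constant kinetic energy, the lighter particle has the longer wavelength.

The proton has the longer de Broglie wavelength.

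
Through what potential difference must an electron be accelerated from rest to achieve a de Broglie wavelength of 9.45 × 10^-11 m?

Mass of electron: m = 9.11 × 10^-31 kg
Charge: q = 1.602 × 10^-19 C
168 V

From λ = h/√(2mqV), we solve for V:

λ² = h²/(2mqV)
V = h²/(2mqλ²)
V = (6.626 × 10^-34 J·s)² / (2 × 9.11 × 10^-31 kg × 1.602 × 10^-19 C × (9.45 × 10^-11 m)²)
V = 168 V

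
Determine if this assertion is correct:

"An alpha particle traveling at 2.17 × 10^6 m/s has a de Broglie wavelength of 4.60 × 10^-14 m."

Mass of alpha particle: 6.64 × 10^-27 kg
True

The claim is correct.

Using λ = h/(mv):
λ = (6.626 × 10^-34 J·s) / (6.64 × 10^-27 kg × 2.17 × 10^6 m/s)
λ = 4.60 × 10^-14 m

This matches the claimed value.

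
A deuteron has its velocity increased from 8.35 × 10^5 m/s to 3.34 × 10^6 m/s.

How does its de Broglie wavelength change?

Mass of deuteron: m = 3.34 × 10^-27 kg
The wavelength decreases by a factor of 4.

Using λ = h/(mv):

Initial wavelength: λ₁ = h/(mv₁) = 2.38 × 10^-13 m
Final wavelength: λ₂ = h/(mv₂) = 5.94 × 10^-14 m

Since λ ∝ 1/v, when velocity increases by a factor of 4, the wavelength decreases by a factor of 4.

λ₂/λ₁ = v₁/v₂ = 1/4

The wavelength decreases by a factor of 4.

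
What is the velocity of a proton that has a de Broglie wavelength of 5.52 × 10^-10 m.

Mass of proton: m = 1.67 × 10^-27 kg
7.19 × 10^2 m/s

From the de Broglie relation λ = h/(mv), we solve for v:

v = h/(mλ)
v = (6.626 × 10^-34 J·s) / (1.67 × 10^-27 kg × 5.52 × 10^-10 m)
v = 7.19 × 10^2 m/s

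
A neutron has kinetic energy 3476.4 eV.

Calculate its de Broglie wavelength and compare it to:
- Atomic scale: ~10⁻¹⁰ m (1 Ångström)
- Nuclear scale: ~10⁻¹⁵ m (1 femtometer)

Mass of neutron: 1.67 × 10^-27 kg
λ = 4.86 × 10^-13 m, which is between nuclear and atomic scales.

Using λ = h/√(2mKE):

KE = 3476.4 eV = 5.570 × 10^-16 J

λ = h/√(2mKE)
λ = (6.626 × 10^-34 J·s) / √(2 × 1.67 × 10^-27 kg × 5.570 × 10^-16 J)
λ = 4.86 × 10^-13 m

Comparison:
- Atomic scale (10⁻¹⁰ m): λ is 0.0049× this size
- Nuclear scale (10⁻¹⁵ m): λ is 4.9e+02× this size

The wavelength is between nuclear and atomic scales.

This wavelength is appropriate for probing atomic structure but too large for nuclear physics experiments.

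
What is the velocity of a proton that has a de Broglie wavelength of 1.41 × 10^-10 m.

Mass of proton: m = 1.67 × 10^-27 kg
2.81 × 10^3 m/s

From the de Broglie relation λ = h/(mv), we solve for v:

v = h/(mλ)
v = (6.626 × 10^-34 J·s) / (1.67 × 10^-27 kg × 1.41 × 10^-10 m)
v = 2.81 × 10^3 m/s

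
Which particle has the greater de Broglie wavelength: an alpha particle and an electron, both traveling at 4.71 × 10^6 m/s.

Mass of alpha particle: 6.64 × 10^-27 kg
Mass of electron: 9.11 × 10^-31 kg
The electron has the longer wavelength.

Using λ = h/(mv), since both particles have the same velocity, the wavelength depends only on mass.

For alpha particle: λ₁ = h/(m₁v) = 2.12 × 10^-14 m
For electron: λ₂ = h/(m₂v) = 1.54 × 10^-10 m

Since λ ∝ 1/m at constant velocity, the lighter particle has the longer wavelength.

The electron has the longer de Broglie wavelength.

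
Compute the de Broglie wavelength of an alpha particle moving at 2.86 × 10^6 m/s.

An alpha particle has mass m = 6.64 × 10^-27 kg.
3.49 × 10^-14 m

Using the de Broglie relation λ = h/(mv):

λ = h/(mv)
λ = (6.626 × 10^-34 J·s) / (6.64 × 10^-27 kg × 2.86 × 10^6 m/s)
λ = 3.49 × 10^-14 m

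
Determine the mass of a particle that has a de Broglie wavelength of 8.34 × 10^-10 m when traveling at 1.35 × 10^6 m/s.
5.89 × 10^-31 kg

From the de Broglie relation λ = h/(mv), we solve for m:

m = h/(λv)
m = (6.626 × 10^-34 J·s) / (8.34 × 10^-10 m × 1.35 × 10^6 m/s)
m = 5.89 × 10^-31 kg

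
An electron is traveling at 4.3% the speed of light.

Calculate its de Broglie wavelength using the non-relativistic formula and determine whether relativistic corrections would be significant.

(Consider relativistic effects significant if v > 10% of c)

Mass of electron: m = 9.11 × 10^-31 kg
No, relativistic corrections are not needed.

Using the non-relativistic de Broglie formula λ = h/(mv):

v = 4.3% × c = 1.289 × 10^7 m/s

λ = h/(mv)
λ = (6.626 × 10^-34 J·s) / (9.11 × 10^-31 kg × 1.289 × 10^7 m/s)
λ = 5.64 × 10^-11 m

Since v = 4.3% of c < 10% of c, relativistic corrections are NOT significant and this non-relativistic result is a good approximation.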